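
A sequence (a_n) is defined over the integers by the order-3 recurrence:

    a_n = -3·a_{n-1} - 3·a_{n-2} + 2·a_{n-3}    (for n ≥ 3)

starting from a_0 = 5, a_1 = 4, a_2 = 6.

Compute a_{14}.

a_3 = -3·6 + -3·4 + 2·5 = -20
a_4 = -3·-20 + -3·6 + 2·4 = 50
a_5 = -3·50 + -3·-20 + 2·6 = -78
a_6 = -3·-78 + -3·50 + 2·-20 = 44
a_7 = -3·44 + -3·-78 + 2·50 = 202
a_8 = -3·202 + -3·44 + 2·-78 = -894
a_9 = -3·-894 + -3·202 + 2·44 = 2164
a_10 = -3·2164 + -3·-894 + 2·202 = -3406
a_11 = -3·-3406 + -3·2164 + 2·-894 = 1938
a_12 = -3·1938 + -3·-3406 + 2·2164 = 8732
a_13 = -3·8732 + -3·1938 + 2·-3406 = -38822
a_14 = -3·-38822 + -3·8732 + 2·1938 = 94146

94146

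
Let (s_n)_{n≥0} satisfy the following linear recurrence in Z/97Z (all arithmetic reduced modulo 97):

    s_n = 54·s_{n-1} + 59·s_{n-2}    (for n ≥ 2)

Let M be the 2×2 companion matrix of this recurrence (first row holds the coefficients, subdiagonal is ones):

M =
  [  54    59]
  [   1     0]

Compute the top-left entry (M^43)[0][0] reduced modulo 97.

51

(M^43)[0][0] is the top entry after applying M 43 times to the unit state (1, 0). Equivalently it is h_{44} for the auxiliary sequence (h_n) obeying the same recurrence with h_1 = 1 and h_i = 0 for 0 ≤ i < 1:
h_2 = 54·1 + 59·0 = 54
h_3 = 54·54 + 59·1 = 65
h_4 = 54·65 + 59·54 = 3
h_5 = 54·3 + 59·65 = 20
h_6 = 54·20 + 59·3 = 93
h_7 = 54·93 + 59·20 = 91
h_8 = 54·91 + 59·93 = 22
h_9 = 54·22 + 59·91 = 58
h_10 = 54·58 + 59·22 = 65
h_11 = 54·65 + 59·58 = 45
h_12 = 54·45 + 59·65 = 57
h_13 = 54·57 + 59·45 = 10
h_14 = 54·10 + 59·57 = 23
h_15 = 54·23 + 59·10 = 86
h_16 = 54·86 + 59·23 = 84
h_17 = 54·84 + 59·86 = 7
h_18 = 54·7 + 59·84 = 96
h_19 = 54·96 + 59·7 = 68
h_20 = 54·68 + 59·96 = 24
h_21 = 54·24 + 59·68 = 70
h_22 = 54·70 + 59·24 = 55
h_23 = 54·55 + 59·70 = 19
h_24 = 54·19 + 59·55 = 3
h_25 = 54·3 + 59·19 = 22
h_26 = 54·22 + 59·3 = 7
h_27 = 54·7 + 59·22 = 27
h_28 = 54·27 + 59·7 = 28
h_29 = 54·28 + 59·27 = 1
h_30 = 54·1 + 59·28 = 57
h_31 = 54·57 + 59·1 = 33
h_32 = 54·33 + 59·57 = 4
h_33 = 54·4 + 59·33 = 29
h_34 = 54·29 + 59·4 = 56
h_35 = 54·56 + 59·29 = 79
h_36 = 54·79 + 59·56 = 4
h_37 = 54·4 + 59·79 = 27
h_38 = 54·27 + 59·4 = 45
h_39 = 54·45 + 59·27 = 46
h_40 = 54·46 + 59·45 = 95
h_41 = 54·95 + 59·46 = 84
h_42 = 54·84 + 59·95 = 53
h_43 = 54·53 + 59·84 = 58
h_44 = 54·58 + 59·53 = 51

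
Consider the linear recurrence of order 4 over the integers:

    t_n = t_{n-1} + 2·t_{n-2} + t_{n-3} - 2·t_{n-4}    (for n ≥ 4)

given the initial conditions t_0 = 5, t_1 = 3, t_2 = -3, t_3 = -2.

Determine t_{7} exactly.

t_4 = 1·-2 + 2·-3 + 1·3 + -2·5 = -15
t_5 = 1·-15 + 2·-2 + 1·-3 + -2·3 = -28
t_6 = 1·-28 + 2·-15 + 1·-2 + -2·-3 = -54
t_7 = 1·-54 + 2·-28 + 1·-15 + -2·-2 = -121

-121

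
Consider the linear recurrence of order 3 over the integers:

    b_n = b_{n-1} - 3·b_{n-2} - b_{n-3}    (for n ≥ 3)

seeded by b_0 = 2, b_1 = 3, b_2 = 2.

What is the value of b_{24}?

b_3 = 1·2 + -3·3 + -1·2 = -9
b_4 = 1·-9 + -3·2 + -1·3 = -18
b_5 = 1·-18 + -3·-9 + -1·2 = 7
b_6 = 1·7 + -3·-18 + -1·-9 = 70
b_7 = 1·70 + -3·7 + -1·-18 = 67
b_8 = 1·67 + -3·70 + -1·7 = -150
b_9 = 1·-150 + -3·67 + -1·70 = -421
b_10 = 1·-421 + -3·-150 + -1·67 = -38
b_11 = 1·-38 + -3·-421 + -1·-150 = 1375
b_12 = 1·1375 + -3·-38 + -1·-421 = 1910
b_13 = 1·1910 + -3·1375 + -1·-38 = -2177
b_14 = 1·-2177 + -3·1910 + -1·1375 = -9282
b_15 = 1·-9282 + -3·-2177 + -1·1910 = -4661
b_16 = 1·-4661 + -3·-9282 + -1·-2177 = 25362
b_17 = 1·25362 + -3·-4661 + -1·-9282 = 48627
b_18 = 1·48627 + -3·25362 + -1·-4661 = -22798
b_19 = 1·-22798 + -3·48627 + -1·25362 = -194041
b_20 = 1·-194041 + -3·-22798 + -1·48627 = -174274
b_21 = 1·-174274 + -3·-194041 + -1·-22798 = 430647
b_22 = 1·430647 + -3·-174274 + -1·-194041 = 1147510
b_23 = 1·1147510 + -3·430647 + -1·-174274 = 29843
b_24 = 1·29843 + -3·1147510 + -1·430647 = -3843334

-3843334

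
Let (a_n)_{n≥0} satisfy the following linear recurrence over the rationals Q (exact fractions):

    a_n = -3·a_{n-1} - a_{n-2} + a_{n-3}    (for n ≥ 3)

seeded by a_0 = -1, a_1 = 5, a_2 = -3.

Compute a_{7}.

-37

a_3 = -3·-3 + -1·5 + 1·-1 = 3
a_4 = -3·3 + -1·-3 + 1·5 = -1
a_5 = -3·-1 + -1·3 + 1·-3 = -3
a_6 = -3·-3 + -1·-1 + 1·3 = 13
a_7 = -3·13 + -1·-3 + 1·-1 = -37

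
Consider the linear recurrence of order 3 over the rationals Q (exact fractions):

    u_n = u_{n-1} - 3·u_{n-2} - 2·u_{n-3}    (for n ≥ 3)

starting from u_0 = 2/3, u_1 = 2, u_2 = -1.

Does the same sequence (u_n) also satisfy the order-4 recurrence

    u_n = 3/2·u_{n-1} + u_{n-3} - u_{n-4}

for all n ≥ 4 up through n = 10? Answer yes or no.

Terms u_0..u_10: 2/3, 2, -1, -25/3, -28/3, 53/3, 187/3, 28, -583/3, -403, 124
n=4: candidate gives -67/6, actual u_4 = -28/3 ✗

no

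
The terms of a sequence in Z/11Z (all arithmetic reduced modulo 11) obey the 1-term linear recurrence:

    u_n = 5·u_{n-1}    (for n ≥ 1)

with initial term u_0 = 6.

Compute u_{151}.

u_1 = 5·6 = 8
u_2 = 5·8 = 7
u_3 = 5·7 = 2
u_4 = 5·2 = 10
u_5 = 5·10 = 6
(u_5) = (6) = (u_0), so the sequence has period 5.
151 ≡ 1 (mod 5), hence u_151 = u_1 = 8.

8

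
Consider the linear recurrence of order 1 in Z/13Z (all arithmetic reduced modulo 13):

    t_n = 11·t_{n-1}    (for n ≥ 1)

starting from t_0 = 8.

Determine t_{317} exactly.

4

t_1 = 11·8 = 10
t_2 = 11·10 = 6
t_3 = 11·6 = 1
t_4 = 11·1 = 11
t_5 = 11·11 = 4
t_6 = 11·4 = 5
t_7 = 11·5 = 3
t_8 = 11·3 = 7
t_9 = 11·7 = 12
t_10 = 11·12 = 2
t_11 = 11·2 = 9
t_12 = 11·9 = 8
(t_12) = (8) = (t_0), so the sequence has period 12.
317 ≡ 5 (mod 12), hence t_317 = t_5 = 4.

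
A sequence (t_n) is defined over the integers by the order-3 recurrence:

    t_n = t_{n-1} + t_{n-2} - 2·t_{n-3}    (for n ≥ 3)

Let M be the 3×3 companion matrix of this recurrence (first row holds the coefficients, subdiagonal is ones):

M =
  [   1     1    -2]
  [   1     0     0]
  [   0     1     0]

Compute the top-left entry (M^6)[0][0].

-3

(M^6)[0][0] is the top entry after applying M 6 times to the unit state (1, 0, 0). Equivalently it is h_{8} for the auxiliary sequence (h_n) obeying the same recurrence with h_2 = 1 and h_i = 0 for 0 ≤ i < 2:
h_3 = 1·1 + 1·0 + -2·0 = 1
h_4 = 1·1 + 1·1 + -2·0 = 2
h_5 = 1·2 + 1·1 + -2·1 = 1
h_6 = 1·1 + 1·2 + -2·1 = 1
h_7 = 1·1 + 1·1 + -2·2 = -2
h_8 = 1·-2 + 1·1 + -2·1 = -3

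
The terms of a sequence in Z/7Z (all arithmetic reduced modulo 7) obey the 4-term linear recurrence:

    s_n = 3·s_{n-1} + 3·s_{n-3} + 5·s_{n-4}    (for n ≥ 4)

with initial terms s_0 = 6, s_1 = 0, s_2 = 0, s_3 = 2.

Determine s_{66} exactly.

s_4 = 3·2 + 0·0 + 3·0 + 5·6 = 1
s_5 = 3·1 + 0·2 + 3·0 + 5·0 = 3
s_6 = 3·3 + 0·1 + 3·2 + 5·0 = 1
s_7 = 3·1 + 0·3 + 3·1 + 5·2 = 2
s_8 = 3·2 + 0·1 + 3·3 + 5·1 = 6
s_9 = 3·6 + 0·2 + 3·1 + 5·3 = 1
s_10 = 3·1 + 0·6 + 3·2 + 5·1 = 0
s_11 = 3·0 + 0·1 + 3·6 + 5·2 = 0
s_12 = 3·0 + 0·0 + 3·1 + 5·6 = 5
s_13 = 3·5 + 0·0 + 3·0 + 5·1 = 6
s_14 = 3·6 + 0·5 + 3·0 + 5·0 = 4
s_15 = 3·4 + 0·6 + 3·5 + 5·0 = 6
s_16 = 3·6 + 0·4 + 3·6 + 5·5 = 5
s_17 = 3·5 + 0·6 + 3·4 + 5·6 = 1
s_18 = 3·1 + 0·5 + 3·6 + 5·4 = 6
s_19 = 3·6 + 0·1 + 3·5 + 5·6 = 0
s_20 = 3·0 + 0·6 + 3·1 + 5·5 = 0
s_21 = 3·0 + 0·0 + 3·6 + 5·1 = 2
(s_18, s_19, s_20, s_21) = (6, 0, 0, 2) = (s_0, s_1, s_2, s_3), so the sequence has period 18.
66 ≡ 12 (mod 18), hence s_66 = s_12 = 5.

5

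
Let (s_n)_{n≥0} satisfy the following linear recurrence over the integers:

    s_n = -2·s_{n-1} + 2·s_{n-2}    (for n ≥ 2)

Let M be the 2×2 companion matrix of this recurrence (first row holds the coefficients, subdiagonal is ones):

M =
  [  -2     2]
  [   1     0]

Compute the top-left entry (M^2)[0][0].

6

(M^2)[0][0] is the top entry after applying M 2 times to the unit state (1, 0). Equivalently it is h_{3} for the auxiliary sequence (h_n) obeying the same recurrence with h_1 = 1 and h_i = 0 for 0 ≤ i < 1:
h_2 = -2·1 + 2·0 = -2
h_3 = -2·-2 + 2·1 = 6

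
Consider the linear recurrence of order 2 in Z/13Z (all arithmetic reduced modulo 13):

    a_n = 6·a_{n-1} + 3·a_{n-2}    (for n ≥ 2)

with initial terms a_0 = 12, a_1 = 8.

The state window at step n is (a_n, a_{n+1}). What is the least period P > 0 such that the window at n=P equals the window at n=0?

n=0: window = (12, 8)
n=1: window = (8, 6)
n=2: window = (6, 8)
n=3: window = (8, 1)
n=4: window = (1, 4)
n=5: window = (4, 1)
n=6: window = (1, 5)
n=7: window = (5, 7)
n=8: window = (7, 5)
n=9: window = (5, 12)
n=10: window = (12, 9)
n=11: window = (9, 12)
n=12: window = (12, 8)
window at n=12 equals window at n=0 → period = 12

12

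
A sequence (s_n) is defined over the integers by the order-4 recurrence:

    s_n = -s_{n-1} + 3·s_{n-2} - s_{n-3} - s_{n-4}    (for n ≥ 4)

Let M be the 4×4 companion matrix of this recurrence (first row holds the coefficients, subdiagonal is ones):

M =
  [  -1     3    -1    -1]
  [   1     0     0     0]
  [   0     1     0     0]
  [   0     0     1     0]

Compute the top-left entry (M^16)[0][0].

(M^16)[0][0] is the top entry after applying M 16 times to the unit state (1, 0, 0, 0). Equivalently it is h_{19} for the auxiliary sequence (h_n) obeying the same recurrence with h_3 = 1 and h_i = 0 for 0 ≤ i < 3:
h_4 = -1·1 + 3·0 + -1·0 + -1·0 = -1
h_5 = -1·-1 + 3·1 + -1·0 + -1·0 = 4
h_6 = -1·4 + 3·-1 + -1·1 + -1·0 = -8
h_7 = -1·-8 + 3·4 + -1·-1 + -1·1 = 20
h_8 = -1·20 + 3·-8 + -1·4 + -1·-1 = -47
h_9 = -1·-47 + 3·20 + -1·-8 + -1·4 = 111
h_10 = -1·111 + 3·-47 + -1·20 + -1·-8 = -264
h_11 = -1·-264 + 3·111 + -1·-47 + -1·20 = 624
h_12 = -1·624 + 3·-264 + -1·111 + -1·-47 = -1480
h_13 = -1·-1480 + 3·624 + -1·-264 + -1·111 = 3505
h_14 = -1·3505 + 3·-1480 + -1·624 + -1·-264 = -8305
h_15 = -1·-8305 + 3·3505 + -1·-1480 + -1·624 = 19676
h_16 = -1·19676 + 3·-8305 + -1·3505 + -1·-1480 = -46616
h_17 = -1·-46616 + 3·19676 + -1·-8305 + -1·3505 = 110444
h_18 = -1·110444 + 3·-46616 + -1·19676 + -1·-8305 = -261663
h_19 = -1·-261663 + 3·110444 + -1·-46616 + -1·19676 = 619935

619935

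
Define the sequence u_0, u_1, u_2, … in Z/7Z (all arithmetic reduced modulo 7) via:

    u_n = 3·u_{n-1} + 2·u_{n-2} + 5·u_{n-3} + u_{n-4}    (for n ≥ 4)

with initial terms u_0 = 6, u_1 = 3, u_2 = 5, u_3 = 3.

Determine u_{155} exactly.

u_4 = 3·3 + 2·5 + 5·3 + 1·6 = 5
u_5 = 3·5 + 2·3 + 5·5 + 1·3 = 0
u_6 = 3·0 + 2·5 + 5·3 + 1·5 = 2
u_7 = 3·2 + 2·0 + 5·5 + 1·3 = 6
u_8 = 3·6 + 2·2 + 5·0 + 1·5 = 6
u_9 = 3·6 + 2·6 + 5·2 + 1·0 = 5
Continuing the recurrence:
  u_10 = 3;  u_11 = 6;  u_12 = 6;  u_13 = 1;  u_14 = 6;  u_15 = 0
  u_16 = 2;  u_17 = 2;  u_18 = 2;  u_19 = 6;  u_20 = 6;  u_21 = 0
  u_22 = 2;  u_23 = 0;  u_24 = 3;  u_25 = 5;  u_26 = 2;  u_27 = 3
  u_28 = 6;  u_29 = 4;  u_30 = 6;  u_31 = 3;  u_32 = 5;  u_33 = 6
  u_34 = 0;  u_35 = 5;  u_36 = 1;  u_37 = 5;  u_38 = 0;  u_39 = 6
  u_40 = 2;  u_41 = 2;  u_42 = 5;  u_43 = 0;  u_44 = 1;  u_45 = 2
  u_46 = 6;  u_47 = 6;  u_48 = 6;  u_49 = 6;  u_50 = 3;  u_51 = 1
  u_52 = 3;  u_53 = 4;  u_54 = 5;  u_55 = 4;  u_56 = 3;  u_57 = 4
  u_58 = 1;  u_59 = 2;  u_60 = 3;  u_61 = 1;  u_62 = 6;  u_63 = 2
  u_64 = 5;  u_65 = 1;  u_66 = 1;  u_67 = 4;  u_68 = 3;  u_69 = 2
  u_70 = 5;  u_71 = 3;  u_72 = 4;  u_73 = 3;  u_74 = 2;  u_75 = 0
  u_76 = 2;  u_77 = 5;  u_78 = 0;  u_79 = 6;  u_80 = 3;  u_81 = 5
  u_82 = 2;  u_83 = 2;  u_84 = 3;  u_85 = 0;  u_86 = 4;  u_87 = 1
  u_88 = 0;  u_89 = 1;  u_90 = 5;  u_91 = 4;  u_92 = 6;  u_93 = 3
  u_94 = 4;  u_95 = 3;  u_96 = 3;  u_97 = 3;  u_98 = 6;  u_99 = 0
  u_100 = 2;  u_101 = 4;  u_102 = 1;  u_103 = 0;  u_104 = 3;  u_105 = 4
  u_106 = 5;  u_107 = 3;  u_108 = 0;  u_109 = 0;  u_110 = 6;  u_111 = 0
  u_112 = 5;  u_113 = 3;  u_114 = 4;  u_115 = 1;  u_116 = 3;  u_117 = 6
  u_118 = 5;  u_119 = 1;  u_120 = 4;  u_121 = 3;  u_122 = 6;  u_123 = 3
  u_124 = 5;  u_125 = 5;  u_126 = 4;  u_127 = 1;  u_128 = 6;  u_129 = 3
  u_130 = 2;  u_131 = 1;  u_132 = 0;  u_133 = 1;  u_134 = 3;  u_135 = 5
  u_136 = 5;  u_137 = 6;  u_138 = 0;  u_139 = 0;  u_140 = 0;  u_141 = 6
  u_142 = 4;  u_143 = 3;  u_144 = 5;  u_145 = 5;  u_146 = 2;  u_147 = 2
  u_148 = 5;  u_149 = 6;  u_150 = 5;  u_151 = 5;  u_152 = 4;  u_153 = 4
u_154 = 3·4 + 2·4 + 5·5 + 1·5 = 1
u_155 = 3·1 + 2·4 + 5·4 + 1·5 = 1

1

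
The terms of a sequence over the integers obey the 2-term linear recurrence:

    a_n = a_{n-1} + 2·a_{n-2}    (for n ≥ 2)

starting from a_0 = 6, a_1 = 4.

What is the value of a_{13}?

27304

a_2 = 1·4 + 2·6 = 16
a_3 = 1·16 + 2·4 = 24
a_4 = 1·24 + 2·16 = 56
a_5 = 1·56 + 2·24 = 104
a_6 = 1·104 + 2·56 = 216
a_7 = 1·216 + 2·104 = 424
a_8 = 1·424 + 2·216 = 856
a_9 = 1·856 + 2·424 = 1704
a_10 = 1·1704 + 2·856 = 3416
a_11 = 1·3416 + 2·1704 = 6824
a_12 = 1·6824 + 2·3416 = 13656
a_13 = 1·13656 + 2·6824 = 27304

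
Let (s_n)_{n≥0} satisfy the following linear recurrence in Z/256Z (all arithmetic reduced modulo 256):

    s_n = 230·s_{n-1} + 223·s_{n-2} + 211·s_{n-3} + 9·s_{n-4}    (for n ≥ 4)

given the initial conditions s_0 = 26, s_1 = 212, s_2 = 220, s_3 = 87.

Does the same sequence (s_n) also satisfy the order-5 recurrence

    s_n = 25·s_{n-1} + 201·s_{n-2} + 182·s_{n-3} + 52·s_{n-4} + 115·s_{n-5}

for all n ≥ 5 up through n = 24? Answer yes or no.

Terms s_0..s_24: 26, 212, 220, 87, 116, 201, 19, 212, 196, 126, 87, 236, 143, 49, 42, 148, 248, 19, 144, 137, 231, 60, 28, 162, 131
n=5: candidate gives 201, actual s_5 = 201 ✓
n=6: candidate gives 123, actual s_6 = 19 ✗

no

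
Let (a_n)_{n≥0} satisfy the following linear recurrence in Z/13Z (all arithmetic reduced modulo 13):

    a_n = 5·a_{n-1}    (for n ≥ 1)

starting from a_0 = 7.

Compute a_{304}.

7

a_1 = 5·7 = 9
a_2 = 5·9 = 6
a_3 = 5·6 = 4
a_4 = 5·4 = 7
(a_4) = (7) = (a_0), so the sequence has period 4.
304 ≡ 0 (mod 4), hence a_304 = a_0 = 7.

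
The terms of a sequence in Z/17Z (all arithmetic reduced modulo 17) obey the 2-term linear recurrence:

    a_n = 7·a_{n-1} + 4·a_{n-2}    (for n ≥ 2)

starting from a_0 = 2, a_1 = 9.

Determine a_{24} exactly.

1

a_2 = 7·9 + 4·2 = 3
a_3 = 7·3 + 4·9 = 6
a_4 = 7·6 + 4·3 = 3
a_5 = 7·3 + 4·6 = 11
a_6 = 7·11 + 4·3 = 4
a_7 = 7·4 + 4·11 = 4
a_8 = 7·4 + 4·4 = 10
a_9 = 7·10 + 4·4 = 1
a_10 = 7·1 + 4·10 = 13
a_11 = 7·13 + 4·1 = 10
a_12 = 7·10 + 4·13 = 3
a_13 = 7·3 + 4·10 = 10
a_14 = 7·10 + 4·3 = 14
a_15 = 7·14 + 4·10 = 2
a_16 = 7·2 + 4·14 = 2
a_17 = 7·2 + 4·2 = 5
a_18 = 7·5 + 4·2 = 9
a_19 = 7·9 + 4·5 = 15
a_20 = 7·15 + 4·9 = 5
a_21 = 7·5 + 4·15 = 10
a_22 = 7·10 + 4·5 = 5
a_23 = 7·5 + 4·10 = 7
a_24 = 7·7 + 4·5 = 1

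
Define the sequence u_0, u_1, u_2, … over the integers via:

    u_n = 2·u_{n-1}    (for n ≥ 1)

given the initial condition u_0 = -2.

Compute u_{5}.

-64

u_1 = 2·-2 = -4
u_2 = 2·-4 = -8
u_3 = 2·-8 = -16
u_4 = 2·-16 = -32
u_5 = 2·-32 = -64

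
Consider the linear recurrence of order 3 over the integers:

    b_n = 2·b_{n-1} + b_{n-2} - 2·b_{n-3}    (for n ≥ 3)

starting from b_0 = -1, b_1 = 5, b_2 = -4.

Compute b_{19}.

b_3 = 2·-4 + 1·5 + -2·-1 = -1
b_4 = 2·-1 + 1·-4 + -2·5 = -16
b_5 = 2·-16 + 1·-1 + -2·-4 = -25
b_6 = 2·-25 + 1·-16 + -2·-1 = -64
b_7 = 2·-64 + 1·-25 + -2·-16 = -121
b_8 = 2·-121 + 1·-64 + -2·-25 = -256
b_9 = 2·-256 + 1·-121 + -2·-64 = -505
b_10 = 2·-505 + 1·-256 + -2·-121 = -1024
b_11 = 2·-1024 + 1·-505 + -2·-256 = -2041
b_12 = 2·-2041 + 1·-1024 + -2·-505 = -4096
b_13 = 2·-4096 + 1·-2041 + -2·-1024 = -8185
b_14 = 2·-8185 + 1·-4096 + -2·-2041 = -16384
b_15 = 2·-16384 + 1·-8185 + -2·-4096 = -32761
b_16 = 2·-32761 + 1·-16384 + -2·-8185 = -65536
b_17 = 2·-65536 + 1·-32761 + -2·-16384 = -131065
b_18 = 2·-131065 + 1·-65536 + -2·-32761 = -262144
b_19 = 2·-262144 + 1·-131065 + -2·-65536 = -524281

-524281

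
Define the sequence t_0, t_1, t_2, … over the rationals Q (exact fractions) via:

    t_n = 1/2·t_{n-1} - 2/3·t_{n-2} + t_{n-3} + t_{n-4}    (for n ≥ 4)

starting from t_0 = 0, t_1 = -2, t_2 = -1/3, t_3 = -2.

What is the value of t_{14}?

-19870261/2239488

t_4 = 1/2·-2 + -2/3·-1/3 + 1·-2 + 1·0 = -25/9
t_5 = 1/2·-25/9 + -2/3·-2 + 1·-1/3 + 1·-2 = -43/18
t_6 = 1/2·-43/18 + -2/3·-25/9 + 1·-2 + 1·-1/3 = -181/108
t_7 = 1/2·-181/108 + -2/3·-43/18 + 1·-25/9 + 1·-2 = -869/216
t_8 = 1/2·-869/216 + -2/3·-181/108 + 1·-43/18 + 1·-25/9 = -7855/1296
t_9 = 1/2·-7855/1296 + -2/3·-869/216 + 1·-181/108 + 1·-43/18 = -1271/288
t_10 = 1/2·-1271/288 + -2/3·-7855/1296 + 1·-869/216 + 1·-181/108 = -60109/15552
t_11 = 1/2·-60109/15552 + -2/3·-1271/288 + 1·-7855/1296 + 1·-869/216 = -282253/31104
t_12 = 1/2·-282253/31104 + -2/3·-60109/15552 + 1·-1271/288 + 1·-7855/1296 = -2320615/186624
t_13 = 1/2·-2320615/186624 + -2/3·-282253/31104 + 1·-60109/15552 + 1·-1271/288 = -3152423/373248
t_14 = 1/2·-3152423/373248 + -2/3·-2320615/186624 + 1·-282253/31104 + 1·-60109/15552 = -19870261/2239488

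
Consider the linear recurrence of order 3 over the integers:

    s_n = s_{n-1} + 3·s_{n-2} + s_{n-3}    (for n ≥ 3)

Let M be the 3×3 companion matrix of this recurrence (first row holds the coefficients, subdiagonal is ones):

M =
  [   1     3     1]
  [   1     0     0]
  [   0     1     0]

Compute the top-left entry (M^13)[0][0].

(M^13)[0][0] is the top entry after applying M 13 times to the unit state (1, 0, 0). Equivalently it is h_{15} for the auxiliary sequence (h_n) obeying the same recurrence with h_2 = 1 and h_i = 0 for 0 ≤ i < 2:
h_3 = 1·1 + 3·0 + 1·0 = 1
h_4 = 1·1 + 3·1 + 1·0 = 4
h_5 = 1·4 + 3·1 + 1·1 = 8
h_6 = 1·8 + 3·4 + 1·1 = 21
h_7 = 1·21 + 3·8 + 1·4 = 49
h_8 = 1·49 + 3·21 + 1·8 = 120
h_9 = 1·120 + 3·49 + 1·21 = 288
h_10 = 1·288 + 3·120 + 1·49 = 697
h_11 = 1·697 + 3·288 + 1·120 = 1681
h_12 = 1·1681 + 3·697 + 1·288 = 4060
h_13 = 1·4060 + 3·1681 + 1·697 = 9800
h_14 = 1·9800 + 3·4060 + 1·1681 = 23661
h_15 = 1·23661 + 3·9800 + 1·4060 = 57121

57121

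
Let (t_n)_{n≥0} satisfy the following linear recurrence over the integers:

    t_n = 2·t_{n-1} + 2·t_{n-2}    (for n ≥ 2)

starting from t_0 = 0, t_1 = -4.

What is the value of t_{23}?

-12638953472

t_2 = 2·-4 + 2·0 = -8
t_3 = 2·-8 + 2·-4 = -24
t_4 = 2·-24 + 2·-8 = -64
t_5 = 2·-64 + 2·-24 = -176
t_6 = 2·-176 + 2·-64 = -480
t_7 = 2·-480 + 2·-176 = -1312
t_8 = 2·-1312 + 2·-480 = -3584
t_9 = 2·-3584 + 2·-1312 = -9792
t_10 = 2·-9792 + 2·-3584 = -26752
t_11 = 2·-26752 + 2·-9792 = -73088
t_12 = 2·-73088 + 2·-26752 = -199680
t_13 = 2·-199680 + 2·-73088 = -545536
t_14 = 2·-545536 + 2·-199680 = -1490432
t_15 = 2·-1490432 + 2·-545536 = -4071936
t_16 = 2·-4071936 + 2·-1490432 = -11124736
t_17 = 2·-11124736 + 2·-4071936 = -30393344
t_18 = 2·-30393344 + 2·-11124736 = -83036160
t_19 = 2·-83036160 + 2·-30393344 = -226859008
t_20 = 2·-226859008 + 2·-83036160 = -619790336
t_21 = 2·-619790336 + 2·-226859008 = -1693298688
t_22 = 2·-1693298688 + 2·-619790336 = -4626178048
t_23 = 2·-4626178048 + 2·-1693298688 = -12638953472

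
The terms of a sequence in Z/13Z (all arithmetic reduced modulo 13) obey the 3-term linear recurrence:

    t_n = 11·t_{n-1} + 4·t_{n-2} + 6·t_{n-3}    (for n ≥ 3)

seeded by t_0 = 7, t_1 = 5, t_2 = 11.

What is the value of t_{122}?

t_3 = 11·11 + 4·5 + 6·7 = 1
t_4 = 11·1 + 4·11 + 6·5 = 7
t_5 = 11·7 + 4·1 + 6·11 = 4
t_6 = 11·4 + 4·7 + 6·1 = 0
t_7 = 11·0 + 4·4 + 6·7 = 6
t_8 = 11·6 + 4·0 + 6·4 = 12
t_9 = 11·12 + 4·6 + 6·0 = 0
t_10 = 11·0 + 4·12 + 6·6 = 6
t_11 = 11·6 + 4·0 + 6·12 = 8
t_12 = 11·8 + 4·6 + 6·0 = 8
t_13 = 11·8 + 4·8 + 6·6 = 0
t_14 = 11·0 + 4·8 + 6·8 = 2
t_15 = 11·2 + 4·0 + 6·8 = 5
t_16 = 11·5 + 4·2 + 6·0 = 11
t_17 = 11·11 + 4·5 + 6·2 = 10
t_18 = 11·10 + 4·11 + 6·5 = 2
t_19 = 11·2 + 4·10 + 6·11 = 11
t_20 = 11·11 + 4·2 + 6·10 = 7
t_21 = 11·7 + 4·11 + 6·2 = 3
t_22 = 11·3 + 4·7 + 6·11 = 10
t_23 = 11·10 + 4·3 + 6·7 = 8
t_24 = 11·8 + 4·10 + 6·3 = 3
t_25 = 11·3 + 4·8 + 6·10 = 8
t_26 = 11·8 + 4·3 + 6·8 = 5
t_27 = 11·5 + 4·8 + 6·3 = 1
t_28 = 11·1 + 4·5 + 6·8 = 1
t_29 = 11·1 + 4·1 + 6·5 = 6
t_30 = 11·6 + 4·1 + 6·1 = 11
t_31 = 11·11 + 4·6 + 6·1 = 8
t_32 = 11·8 + 4·11 + 6·6 = 12
t_33 = 11·12 + 4·8 + 6·11 = 9
t_34 = 11·9 + 4·12 + 6·8 = 0
t_35 = 11·0 + 4·9 + 6·12 = 4
t_36 = 11·4 + 4·0 + 6·9 = 7
t_37 = 11·7 + 4·4 + 6·0 = 2
t_38 = 11·2 + 4·7 + 6·4 = 9
t_39 = 11·9 + 4·2 + 6·7 = 6
t_40 = 11·6 + 4·9 + 6·2 = 10
t_41 = 11·10 + 4·6 + 6·9 = 6
t_42 = 11·6 + 4·10 + 6·6 = 12
t_43 = 11·12 + 4·6 + 6·10 = 8
t_44 = 11·8 + 4·12 + 6·6 = 3
t_45 = 11·3 + 4·8 + 6·12 = 7
t_46 = 11·7 + 4·3 + 6·8 = 7
t_47 = 11·7 + 4·7 + 6·3 = 6
t_48 = 11·6 + 4·7 + 6·7 = 6
t_49 = 11·6 + 4·6 + 6·7 = 2
t_50 = 11·2 + 4·6 + 6·6 = 4
t_51 = 11·4 + 4·2 + 6·6 = 10
t_52 = 11·10 + 4·4 + 6·2 = 8
t_53 = 11·8 + 4·10 + 6·4 = 9
t_54 = 11·9 + 4·8 + 6·10 = 9
t_55 = 11·9 + 4·9 + 6·8 = 1
t_56 = 11·1 + 4·9 + 6·9 = 10
t_57 = 11·10 + 4·1 + 6·9 = 12
t_58 = 11·12 + 4·10 + 6·1 = 9
t_59 = 11·9 + 4·12 + 6·10 = 12
t_60 = 11·12 + 4·9 + 6·12 = 6
t_61 = 11·6 + 4·12 + 6·9 = 12
t_62 = 11·12 + 4·6 + 6·12 = 7
t_63 = 11·7 + 4·12 + 6·6 = 5
t_64 = 11·5 + 4·7 + 6·12 = 12
t_65 = 11·12 + 4·5 + 6·7 = 12
t_66 = 11·12 + 4·12 + 6·5 = 2
t_67 = 11·2 + 4·12 + 6·12 = 12
t_68 = 11·12 + 4·2 + 6·12 = 4
t_69 = 11·4 + 4·12 + 6·2 = 0
t_70 = 11·0 + 4·4 + 6·12 = 10
t_71 = 11·10 + 4·0 + 6·4 = 4
t_72 = 11·4 + 4·10 + 6·0 = 6
t_73 = 11·6 + 4·4 + 6·10 = 12
t_74 = 11·12 + 4·6 + 6·4 = 11
t_75 = 11·11 + 4·12 + 6·6 = 10
t_76 = 11·10 + 4·11 + 6·12 = 5
t_77 = 11·5 + 4·10 + 6·11 = 5
t_78 = 11·5 + 4·5 + 6·10 = 5
t_79 = 11·5 + 4·5 + 6·5 = 1
t_80 = 11·1 + 4·5 + 6·5 = 9
t_81 = 11·9 + 4·1 + 6·5 = 3
t_82 = 11·3 + 4·9 + 6·1 = 10
t_83 = 11·10 + 4·3 + 6·9 = 7
t_84 = 11·7 + 4·10 + 6·3 = 5
t_85 = 11·5 + 4·7 + 6·10 = 0
t_86 = 11·0 + 4·5 + 6·7 = 10
t_87 = 11·10 + 4·0 + 6·5 = 10
t_88 = 11·10 + 4·10 + 6·0 = 7
t_89 = 11·7 + 4·10 + 6·10 = 8
t_90 = 11·8 + 4·7 + 6·10 = 7
t_91 = 11·7 + 4·8 + 6·7 = 8
t_92 = 11·8 + 4·7 + 6·8 = 8
t_93 = 11·8 + 4·8 + 6·7 = 6
t_94 = 11·6 + 4·8 + 6·8 = 3
t_95 = 11·3 + 4·6 + 6·8 = 1
t_96 = 11·1 + 4·3 + 6·6 = 7
t_97 = 11·7 + 4·1 + 6·3 = 8
t_98 = 11·8 + 4·7 + 6·1 = 5
t_99 = 11·5 + 4·8 + 6·7 = 12
t_100 = 11·12 + 4·5 + 6·8 = 5
t_101 = 11·5 + 4·12 + 6·5 = 3
t_102 = 11·3 + 4·5 + 6·12 = 8
t_103 = 11·8 + 4·3 + 6·5 = 0
t_104 = 11·0 + 4·8 + 6·3 = 11
t_105 = 11·11 + 4·0 + 6·8 = 0
t_106 = 11·0 + 4·11 + 6·0 = 5
t_107 = 11·5 + 4·0 + 6·11 = 4
t_108 = 11·4 + 4·5 + 6·0 = 12
t_109 = 11·12 + 4·4 + 6·5 = 9
t_110 = 11·9 + 4·12 + 6·4 = 2
t_111 = 11·2 + 4·9 + 6·12 = 0
t_112 = 11·0 + 4·2 + 6·9 = 10
t_113 = 11·10 + 4·0 + 6·2 = 5
t_114 = 11·5 + 4·10 + 6·0 = 4
t_115 = 11·4 + 4·5 + 6·10 = 7
t_116 = 11·7 + 4·4 + 6·5 = 6
t_117 = 11·6 + 4·7 + 6·4 = 1
t_118 = 11·1 + 4·6 + 6·7 = 12
t_119 = 11·12 + 4·1 + 6·6 = 3
t_120 = 11·3 + 4·12 + 6·1 = 9
t_121 = 11·9 + 4·3 + 6·12 = 1
t_122 = 11·1 + 4·9 + 6·3 = 0

0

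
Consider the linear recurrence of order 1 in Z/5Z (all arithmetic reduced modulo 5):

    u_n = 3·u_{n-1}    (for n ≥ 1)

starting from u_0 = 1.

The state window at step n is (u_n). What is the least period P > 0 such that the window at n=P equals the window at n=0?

4

n=0: window = (1)
n=1: window = (3)
n=2: window = (4)
n=3: window = (2)
n=4: window = (1)
window at n=4 equals window at n=0 → period = 4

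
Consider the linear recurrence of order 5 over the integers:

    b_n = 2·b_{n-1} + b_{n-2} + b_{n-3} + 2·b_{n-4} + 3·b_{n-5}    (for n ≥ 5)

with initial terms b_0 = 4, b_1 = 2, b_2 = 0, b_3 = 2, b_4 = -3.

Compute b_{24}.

1266773556

b_5 = 2·-3 + 1·2 + 1·0 + 2·2 + 3·4 = 12
b_6 = 2·12 + 1·-3 + 1·2 + 2·0 + 3·2 = 29
b_7 = 2·29 + 1·12 + 1·-3 + 2·2 + 3·0 = 71
b_8 = 2·71 + 1·29 + 1·12 + 2·-3 + 3·2 = 183
b_9 = 2·183 + 1·71 + 1·29 + 2·12 + 3·-3 = 481
b_10 = 2·481 + 1·183 + 1·71 + 2·29 + 3·12 = 1310
b_11 = 2·1310 + 1·481 + 1·183 + 2·71 + 3·29 = 3513
b_12 = 2·3513 + 1·1310 + 1·481 + 2·183 + 3·71 = 9396
b_13 = 2·9396 + 1·3513 + 1·1310 + 2·481 + 3·183 = 25126
b_14 = 2·25126 + 1·9396 + 1·3513 + 2·1310 + 3·481 = 67224
b_15 = 2·67224 + 1·25126 + 1·9396 + 2·3513 + 3·1310 = 179926
b_16 = 2·179926 + 1·67224 + 1·25126 + 2·9396 + 3·3513 = 481533
b_17 = 2·481533 + 1·179926 + 1·67224 + 2·25126 + 3·9396 = 1288656
b_18 = 2·1288656 + 1·481533 + 1·179926 + 2·67224 + 3·25126 = 3448597
b_19 = 2·3448597 + 1·1288656 + 1·481533 + 2·179926 + 3·67224 = 9228907
b_20 = 2·9228907 + 1·3448597 + 1·1288656 + 2·481533 + 3·179926 = 24697911
b_21 = 2·24697911 + 1·9228907 + 1·3448597 + 2·1288656 + 3·481533 = 66095237
b_22 = 2·66095237 + 1·24697911 + 1·9228907 + 2·3448597 + 3·1288656 = 176880454
b_23 = 2·176880454 + 1·66095237 + 1·24697911 + 2·9228907 + 3·3448597 = 473357661
b_24 = 2·473357661 + 1·176880454 + 1·66095237 + 2·24697911 + 3·9228907 = 1266773556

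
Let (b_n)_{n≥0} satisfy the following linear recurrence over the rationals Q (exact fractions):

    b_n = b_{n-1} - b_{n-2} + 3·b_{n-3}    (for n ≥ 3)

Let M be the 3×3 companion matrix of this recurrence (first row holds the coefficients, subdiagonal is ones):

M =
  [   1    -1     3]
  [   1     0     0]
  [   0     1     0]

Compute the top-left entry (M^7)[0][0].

(M^7)[0][0] is the top entry after applying M 7 times to the unit state (1, 0, 0). Equivalently it is h_{9} for the auxiliary sequence (h_n) obeying the same recurrence with h_2 = 1 and h_i = 0 for 0 ≤ i < 2:
h_3 = 1·1 + -1·0 + 3·0 = 1
h_4 = 1·1 + -1·1 + 3·0 = 0
h_5 = 1·0 + -1·1 + 3·1 = 2
h_6 = 1·2 + -1·0 + 3·1 = 5
h_7 = 1·5 + -1·2 + 3·0 = 3
h_8 = 1·3 + -1·5 + 3·2 = 4
h_9 = 1·4 + -1·3 + 3·5 = 16

16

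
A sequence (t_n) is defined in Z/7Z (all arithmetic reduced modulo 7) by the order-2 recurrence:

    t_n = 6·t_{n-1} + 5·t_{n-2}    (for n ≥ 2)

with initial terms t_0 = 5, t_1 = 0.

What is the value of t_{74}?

5

t_2 = 6·0 + 5·5 = 4
t_3 = 6·4 + 5·0 = 3
t_4 = 6·3 + 5·4 = 3
t_5 = 6·3 + 5·3 = 5
t_6 = 6·5 + 5·3 = 3
t_7 = 6·3 + 5·5 = 1
t_8 = 6·1 + 5·3 = 0
t_9 = 6·0 + 5·1 = 5
t_10 = 6·5 + 5·0 = 2
t_11 = 6·2 + 5·5 = 2
t_12 = 6·2 + 5·2 = 1
t_13 = 6·1 + 5·2 = 2
t_14 = 6·2 + 5·1 = 3
t_15 = 6·3 + 5·2 = 0
t_16 = 6·0 + 5·3 = 1
t_17 = 6·1 + 5·0 = 6
t_18 = 6·6 + 5·1 = 6
t_19 = 6·6 + 5·6 = 3
t_20 = 6·3 + 5·6 = 6
t_21 = 6·6 + 5·3 = 2
t_22 = 6·2 + 5·6 = 0
t_23 = 6·0 + 5·2 = 3
t_24 = 6·3 + 5·0 = 4
t_25 = 6·4 + 5·3 = 4
t_26 = 6·4 + 5·4 = 2
t_27 = 6·2 + 5·4 = 4
t_28 = 6·4 + 5·2 = 6
t_29 = 6·6 + 5·4 = 0
t_30 = 6·0 + 5·6 = 2
t_31 = 6·2 + 5·0 = 5
t_32 = 6·5 + 5·2 = 5
t_33 = 6·5 + 5·5 = 6
t_34 = 6·6 + 5·5 = 5
t_35 = 6·5 + 5·6 = 4
t_36 = 6·4 + 5·5 = 0
t_37 = 6·0 + 5·4 = 6
t_38 = 6·6 + 5·0 = 1
t_39 = 6·1 + 5·6 = 1
t_40 = 6·1 + 5·1 = 4
t_41 = 6·4 + 5·1 = 1
t_42 = 6·1 + 5·4 = 5
t_43 = 6·5 + 5·1 = 0
t_44 = 6·0 + 5·5 = 4
t_45 = 6·4 + 5·0 = 3
t_46 = 6·3 + 5·4 = 3
t_47 = 6·3 + 5·3 = 5
t_48 = 6·5 + 5·3 = 3
t_49 = 6·3 + 5·5 = 1
t_50 = 6·1 + 5·3 = 0
t_51 = 6·0 + 5·1 = 5
t_52 = 6·5 + 5·0 = 2
t_53 = 6·2 + 5·5 = 2
t_54 = 6·2 + 5·2 = 1
t_55 = 6·1 + 5·2 = 2
t_56 = 6·2 + 5·1 = 3
t_57 = 6·3 + 5·2 = 0
t_58 = 6·0 + 5·3 = 1
t_59 = 6·1 + 5·0 = 6
t_60 = 6·6 + 5·1 = 6
t_61 = 6·6 + 5·6 = 3
t_62 = 6·3 + 5·6 = 6
t_63 = 6·6 + 5·3 = 2
t_64 = 6·2 + 5·6 = 0
t_65 = 6·0 + 5·2 = 3
t_66 = 6·3 + 5·0 = 4
t_67 = 6·4 + 5·3 = 4
t_68 = 6·4 + 5·4 = 2
t_69 = 6·2 + 5·4 = 4
t_70 = 6·4 + 5·2 = 6
t_71 = 6·6 + 5·4 = 0
t_72 = 6·0 + 5·6 = 2
t_73 = 6·2 + 5·0 = 5
t_74 = 6·5 + 5·2 = 5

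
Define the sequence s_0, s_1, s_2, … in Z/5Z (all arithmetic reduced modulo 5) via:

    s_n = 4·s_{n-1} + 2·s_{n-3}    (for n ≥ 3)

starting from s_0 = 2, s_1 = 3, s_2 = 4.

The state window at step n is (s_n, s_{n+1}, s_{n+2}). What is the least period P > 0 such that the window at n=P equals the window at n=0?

5

n=0: window = (2, 3, 4)
n=1: window = (3, 4, 0)
n=2: window = (4, 0, 1)
n=3: window = (0, 1, 2)
n=4: window = (1, 2, 3)
n=5: window = (2, 3, 4)
window at n=5 equals window at n=0 → period = 5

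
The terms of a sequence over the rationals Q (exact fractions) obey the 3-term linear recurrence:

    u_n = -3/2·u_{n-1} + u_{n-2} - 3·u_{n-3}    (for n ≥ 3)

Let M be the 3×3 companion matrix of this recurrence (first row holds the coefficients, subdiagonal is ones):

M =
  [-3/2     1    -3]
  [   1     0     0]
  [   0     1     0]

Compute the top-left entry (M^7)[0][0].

-39531/128

(M^7)[0][0] is the top entry after applying M 7 times to the unit state (1, 0, 0). Equivalently it is h_{9} for the auxiliary sequence (h_n) obeying the same recurrence with h_2 = 1 and h_i = 0 for 0 ≤ i < 2:
h_3 = -3/2·1 + 1·0 + -3·0 = -3/2
h_4 = -3/2·-3/2 + 1·1 + -3·0 = 13/4
h_5 = -3/2·13/4 + 1·-3/2 + -3·1 = -75/8
h_6 = -3/2·-75/8 + 1·13/4 + -3·-3/2 = 349/16
h_7 = -3/2·349/16 + 1·-75/8 + -3·13/4 = -1659/32
h_8 = -3/2·-1659/32 + 1·349/16 + -3·-75/8 = 8173/64
h_9 = -3/2·8173/64 + 1·-1659/32 + -3·349/16 = -39531/128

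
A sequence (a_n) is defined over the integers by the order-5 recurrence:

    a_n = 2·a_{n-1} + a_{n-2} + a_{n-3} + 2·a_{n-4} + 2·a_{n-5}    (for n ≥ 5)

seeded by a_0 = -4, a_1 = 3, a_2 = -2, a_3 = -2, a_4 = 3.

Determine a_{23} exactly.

a_5 = 2·3 + 1·-2 + 1·-2 + 2·3 + 2·-4 = 0
a_6 = 2·0 + 1·3 + 1·-2 + 2·-2 + 2·3 = 3
a_7 = 2·3 + 1·0 + 1·3 + 2·-2 + 2·-2 = 1
a_8 = 2·1 + 1·3 + 1·0 + 2·3 + 2·-2 = 7
a_9 = 2·7 + 1·1 + 1·3 + 2·0 + 2·3 = 24
a_10 = 2·24 + 1·7 + 1·1 + 2·3 + 2·0 = 62
a_11 = 2·62 + 1·24 + 1·7 + 2·1 + 2·3 = 163
a_12 = 2·163 + 1·62 + 1·24 + 2·7 + 2·1 = 428
a_13 = 2·428 + 1·163 + 1·62 + 2·24 + 2·7 = 1143
a_14 = 2·1143 + 1·428 + 1·163 + 2·62 + 2·24 = 3049
a_15 = 2·3049 + 1·1143 + 1·428 + 2·163 + 2·62 = 8119
a_16 = 2·8119 + 1·3049 + 1·1143 + 2·428 + 2·163 = 21612
a_17 = 2·21612 + 1·8119 + 1·3049 + 2·1143 + 2·428 = 57534
a_18 = 2·57534 + 1·21612 + 1·8119 + 2·3049 + 2·1143 = 153183
a_19 = 2·153183 + 1·57534 + 1·21612 + 2·8119 + 2·3049 = 407848
a_20 = 2·407848 + 1·153183 + 1·57534 + 2·21612 + 2·8119 = 1085875
a_21 = 2·1085875 + 1·407848 + 1·153183 + 2·57534 + 2·21612 = 2891073
a_22 = 2·2891073 + 1·1085875 + 1·407848 + 2·153183 + 2·57534 = 7697303
a_23 = 2·7697303 + 1·2891073 + 1·1085875 + 2·407848 + 2·153183 = 20493616

20493616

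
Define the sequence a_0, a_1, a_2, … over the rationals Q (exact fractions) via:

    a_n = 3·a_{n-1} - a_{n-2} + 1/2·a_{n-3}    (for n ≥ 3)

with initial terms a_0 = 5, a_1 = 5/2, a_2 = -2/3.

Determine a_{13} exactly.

a_3 = 3·-2/3 + -1·5/2 + 1/2·5 = -2
a_4 = 3·-2 + -1·-2/3 + 1/2·5/2 = -49/12
a_5 = 3·-49/12 + -1·-2 + 1/2·-2/3 = -127/12
a_6 = 3·-127/12 + -1·-49/12 + 1/2·-2 = -86/3
a_7 = 3·-86/3 + -1·-127/12 + 1/2·-49/12 = -1859/24
a_8 = 3·-1859/24 + -1·-86/3 + 1/2·-127/12 = -209
a_9 = 3·-209 + -1·-1859/24 + 1/2·-86/3 = -4511/8
a_10 = 3·-4511/8 + -1·-209 + 1/2·-1859/24 = -73025/48
a_11 = 3·-73025/48 + -1·-4511/8 + 1/2·-209 = -65675/16
a_12 = 3·-65675/16 + -1·-73025/48 + 1/2·-4511/8 = -531583/48
a_13 = 3·-531583/48 + -1·-65675/16 + 1/2·-73025/48 = -2868473/96

-2868473/96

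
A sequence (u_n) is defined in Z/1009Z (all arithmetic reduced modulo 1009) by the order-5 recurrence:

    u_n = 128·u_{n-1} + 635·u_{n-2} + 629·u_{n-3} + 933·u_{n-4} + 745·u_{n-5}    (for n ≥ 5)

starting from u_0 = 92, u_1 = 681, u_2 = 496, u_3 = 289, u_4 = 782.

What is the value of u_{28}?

u_5 = 128·782 + 635·289 + 629·496 + 933·681 + 745·92 = 925
u_6 = 128·925 + 635·782 + 629·289 + 933·496 + 745·681 = 105
u_7 = 128·105 + 635·925 + 629·782 + 933·289 + 745·496 = 406
u_8 = 128·406 + 635·105 + 629·925 + 933·782 + 745·289 = 709
u_9 = 128·709 + 635·406 + 629·105 + 933·925 + 745·782 = 635
u_10 = 128·635 + 635·709 + 629·406 + 933·105 + 745·925 = 928
u_11 = 128·928 + 635·635 + 629·709 + 933·406 + 745·105 = 285
u_12 = 128·285 + 635·928 + 629·635 + 933·709 + 745·406 = 403
u_13 = 128·403 + 635·285 + 629·928 + 933·635 + 745·709 = 660
u_14 = 128·660 + 635·403 + 629·285 + 933·928 + 745·635 = 980
u_15 = 128·980 + 635·660 + 629·403 + 933·285 + 745·928 = 641
u_16 = 128·641 + 635·980 + 629·660 + 933·403 + 745·285 = 584
u_17 = 128·584 + 635·641 + 629·980 + 933·660 + 745·403 = 258
u_18 = 128·258 + 635·584 + 629·641 + 933·980 + 745·660 = 356
u_19 = 128·356 + 635·258 + 629·584 + 933·641 + 745·980 = 904
u_20 = 128·904 + 635·356 + 629·258 + 933·584 + 745·641 = 863
u_21 = 128·863 + 635·904 + 629·356 + 933·258 + 745·584 = 92
u_22 = 128·92 + 635·863 + 629·904 + 933·356 + 745·258 = 13
u_23 = 128·13 + 635·92 + 629·863 + 933·904 + 745·356 = 299
u_24 = 128·299 + 635·13 + 629·92 + 933·863 + 745·904 = 942
u_25 = 128·942 + 635·299 + 629·13 + 933·92 + 745·863 = 47
u_26 = 128·47 + 635·942 + 629·299 + 933·13 + 745·92 = 141
u_27 = 128·141 + 635·47 + 629·942 + 933·299 + 745·13 = 783
u_28 = 128·783 + 635·141 + 629·47 + 933·942 + 745·299 = 182

182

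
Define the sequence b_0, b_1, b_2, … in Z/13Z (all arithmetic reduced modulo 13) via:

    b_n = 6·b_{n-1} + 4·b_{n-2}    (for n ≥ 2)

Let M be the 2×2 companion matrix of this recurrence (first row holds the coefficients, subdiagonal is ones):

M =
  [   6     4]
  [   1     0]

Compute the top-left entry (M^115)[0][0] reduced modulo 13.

(M^115)[0][0] is the top entry after applying M 115 times to the unit state (1, 0). Equivalently it is h_{116} for the auxiliary sequence (h_n) obeying the same recurrence with h_1 = 1 and h_i = 0 for 0 ≤ i < 1:
h_2 = 6·1 + 4·0 = 6
h_3 = 6·6 + 4·1 = 1
h_4 = 6·1 + 4·6 = 4
h_5 = 6·4 + 4·1 = 2
h_6 = 6·2 + 4·4 = 2
h_7 = 6·2 + 4·2 = 7
h_8 = 6·7 + 4·2 = 11
h_9 = 6·11 + 4·7 = 3
h_10 = 6·3 + 4·11 = 10
h_11 = 6·10 + 4·3 = 7
h_12 = 6·7 + 4·10 = 4
h_13 = 6·4 + 4·7 = 0
h_14 = 6·0 + 4·4 = 3
h_15 = 6·3 + 4·0 = 5
h_16 = 6·5 + 4·3 = 3
h_17 = 6·3 + 4·5 = 12
h_18 = 6·12 + 4·3 = 6
h_19 = 6·6 + 4·12 = 6
h_20 = 6·6 + 4·6 = 8
h_21 = 6·8 + 4·6 = 7
h_22 = 6·7 + 4·8 = 9
h_23 = 6·9 + 4·7 = 4
h_24 = 6·4 + 4·9 = 8
h_25 = 6·8 + 4·4 = 12
h_26 = 6·12 + 4·8 = 0
h_27 = 6·0 + 4·12 = 9
h_28 = 6·9 + 4·0 = 2
h_29 = 6·2 + 4·9 = 9
h_30 = 6·9 + 4·2 = 10
h_31 = 6·10 + 4·9 = 5
h_32 = 6·5 + 4·10 = 5
h_33 = 6·5 + 4·5 = 11
h_34 = 6·11 + 4·5 = 8
h_35 = 6·8 + 4·11 = 1
h_36 = 6·1 + 4·8 = 12
h_37 = 6·12 + 4·1 = 11
h_38 = 6·11 + 4·12 = 10
h_39 = 6·10 + 4·11 = 0
h_40 = 6·0 + 4·10 = 1
(h_39, h_40) = (0, 1) = (h_0, h_1), so the sequence has period 39.
116 ≡ 38 (mod 39), hence h_116 = h_38 = 10.

10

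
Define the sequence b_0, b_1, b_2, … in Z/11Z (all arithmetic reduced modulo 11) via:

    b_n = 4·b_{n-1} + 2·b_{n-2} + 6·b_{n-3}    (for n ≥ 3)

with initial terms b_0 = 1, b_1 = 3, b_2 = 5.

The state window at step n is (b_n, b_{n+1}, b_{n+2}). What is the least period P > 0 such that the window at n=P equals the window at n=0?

n=0: window = (1, 3, 5)
n=1: window = (3, 5, 10)
n=2: window = (5, 10, 2)
n=3: window = (10, 2, 3)
n=4: window = (2, 3, 10)
n=5: window = (3, 10, 3)
n=6: window = (10, 3, 6)
n=7: window = (3, 6, 2)
n=8: window = (6, 2, 5)
n=9: window = (2, 5, 5)
n=10: window = (5, 5, 9)
n=11: window = (5, 9, 10)
n=12: window = (9, 10, 0)
n=13: window = (10, 0, 8)
n=14: window = (0, 8, 4)
n=15: window = (8, 4, 10)
n=16: window = (4, 10, 8)
n=17: window = (10, 8, 10)
n=18: window = (8, 10, 6)
n=19: window = (10, 6, 4)
n=20: window = (6, 4, 0)
n=21: window = (4, 0, 0)
n=22: window = (0, 0, 2)
n=23: window = (0, 2, 8)
n=24: window = (2, 8, 3)
n=25: window = (8, 3, 7)
n=26: window = (3, 7, 5)
n=27: window = (7, 5, 8)
n=28: window = (5, 8, 7)
n=29: window = (8, 7, 8)
n=30: window = (7, 8, 6)
n=31: window = (8, 6, 5)
n=32: window = (6, 5, 3)
n=33: window = (5, 3, 3)
n=34: window = (3, 3, 4)
n=35: window = (3, 4, 7)
n=36: window = (4, 7, 10)
n=37: window = (7, 10, 1)
n=38: window = (10, 1, 0)
n=39: window = (1, 0, 7)
n=40: window = (0, 7, 1)
…
n=118: window = (4, 4, 1)
n=119: window = (4, 1, 3)
n=120: window = (1, 3, 5)
window at n=120 equals window at n=0 → period = 120

120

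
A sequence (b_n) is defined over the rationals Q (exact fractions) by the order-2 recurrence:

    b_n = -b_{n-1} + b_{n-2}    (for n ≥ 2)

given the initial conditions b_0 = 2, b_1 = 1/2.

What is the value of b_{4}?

b_2 = -1·1/2 + 1·2 = 3/2
b_3 = -1·3/2 + 1·1/2 = -1
b_4 = -1·-1 + 1·3/2 = 5/2

5/2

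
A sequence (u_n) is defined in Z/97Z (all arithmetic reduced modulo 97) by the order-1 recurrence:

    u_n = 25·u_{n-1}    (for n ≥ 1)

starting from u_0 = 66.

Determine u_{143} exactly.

u_1 = 25·66 = 1
u_2 = 25·1 = 25
u_3 = 25·25 = 43
u_4 = 25·43 = 8
u_5 = 25·8 = 6
u_6 = 25·6 = 53
u_7 = 25·53 = 64
u_8 = 25·64 = 48
u_9 = 25·48 = 36
u_10 = 25·36 = 27
u_11 = 25·27 = 93
u_12 = 25·93 = 94
u_13 = 25·94 = 22
u_14 = 25·22 = 65
u_15 = 25·65 = 73
u_16 = 25·73 = 79
u_17 = 25·79 = 35
u_18 = 25·35 = 2
u_19 = 25·2 = 50
u_20 = 25·50 = 86
u_21 = 25·86 = 16
u_22 = 25·16 = 12
u_23 = 25·12 = 9
u_24 = 25·9 = 31
u_25 = 25·31 = 96
u_26 = 25·96 = 72
u_27 = 25·72 = 54
u_28 = 25·54 = 89
u_29 = 25·89 = 91
u_30 = 25·91 = 44
u_31 = 25·44 = 33
u_32 = 25·33 = 49
u_33 = 25·49 = 61
u_34 = 25·61 = 70
u_35 = 25·70 = 4
u_36 = 25·4 = 3
u_37 = 25·3 = 75
u_38 = 25·75 = 32
u_39 = 25·32 = 24
u_40 = 25·24 = 18
u_41 = 25·18 = 62
u_42 = 25·62 = 95
u_43 = 25·95 = 47
u_44 = 25·47 = 11
u_45 = 25·11 = 81
u_46 = 25·81 = 85
u_47 = 25·85 = 88
u_48 = 25·88 = 66
(u_48) = (66) = (u_0), so the sequence has period 48.
143 ≡ 47 (mod 48), hence u_143 = u_47 = 88.

88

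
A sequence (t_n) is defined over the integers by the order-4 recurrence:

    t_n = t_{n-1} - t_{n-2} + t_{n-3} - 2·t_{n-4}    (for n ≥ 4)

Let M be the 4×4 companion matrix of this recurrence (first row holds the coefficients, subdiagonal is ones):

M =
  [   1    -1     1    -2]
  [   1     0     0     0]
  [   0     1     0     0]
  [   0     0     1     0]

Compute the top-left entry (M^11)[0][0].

4

(M^11)[0][0] is the top entry after applying M 11 times to the unit state (1, 0, 0, 0). Equivalently it is h_{14} for the auxiliary sequence (h_n) obeying the same recurrence with h_3 = 1 and h_i = 0 for 0 ≤ i < 3:
h_4 = 1·1 + -1·0 + 1·0 + -2·0 = 1
h_5 = 1·1 + -1·1 + 1·0 + -2·0 = 0
h_6 = 1·0 + -1·1 + 1·1 + -2·0 = 0
h_7 = 1·0 + -1·0 + 1·1 + -2·1 = -1
h_8 = 1·-1 + -1·0 + 1·0 + -2·1 = -3
h_9 = 1·-3 + -1·-1 + 1·0 + -2·0 = -2
h_10 = 1·-2 + -1·-3 + 1·-1 + -2·0 = 0
h_11 = 1·0 + -1·-2 + 1·-3 + -2·-1 = 1
h_12 = 1·1 + -1·0 + 1·-2 + -2·-3 = 5
h_13 = 1·5 + -1·1 + 1·0 + -2·-2 = 8
h_14 = 1·8 + -1·5 + 1·1 + -2·0 = 4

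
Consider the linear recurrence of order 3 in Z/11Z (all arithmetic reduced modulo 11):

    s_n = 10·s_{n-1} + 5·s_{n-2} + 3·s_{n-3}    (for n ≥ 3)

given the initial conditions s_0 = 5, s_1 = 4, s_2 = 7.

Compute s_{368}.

6

s_3 = 10·7 + 5·4 + 3·5 = 6
s_4 = 10·6 + 5·7 + 3·4 = 8
s_5 = 10·8 + 5·6 + 3·7 = 10
s_6 = 10·10 + 5·8 + 3·6 = 4
s_7 = 10·4 + 5·10 + 3·8 = 4
s_8 = 10·4 + 5·4 + 3·10 = 2
Continuing the recurrence:
  s_9 = 8;  s_10 = 3;  s_11 = 10;  s_12 = 7;  s_13 = 8;  s_14 = 2
  s_15 = 4;  s_16 = 8;  s_17 = 7;  s_18 = 1;  s_19 = 3;  s_20 = 1
  s_21 = 6;  s_22 = 8;  s_23 = 3;  s_24 = 0;  s_25 = 6;  s_26 = 3
  s_27 = 5;  s_28 = 6;  s_29 = 6;  s_30 = 6;  s_31 = 9;  s_32 = 6
  s_33 = 2;  s_34 = 0;  s_35 = 6;  s_36 = 0;  s_37 = 8;  s_38 = 10
  s_39 = 8;  s_40 = 0;  s_41 = 4;  s_42 = 9;  s_43 = 0;  s_44 = 2
  s_45 = 3;  s_46 = 7;  s_47 = 3;  s_48 = 8;  s_49 = 6;  s_50 = 10
  s_51 = 0;  s_52 = 2;  s_53 = 6;  s_54 = 4;  s_55 = 10;  s_56 = 6
  s_57 = 1;  s_58 = 4;  s_59 = 8;  s_60 = 4;  s_61 = 4;  s_62 = 7
  s_63 = 3;  s_64 = 0;  s_65 = 3;  s_66 = 6;  s_67 = 9;  s_68 = 8
  s_69 = 0;  s_70 = 1;  s_71 = 1;  s_72 = 4;  s_73 = 4;  s_74 = 8
  s_75 = 2;  s_76 = 6;  s_77 = 6;  s_78 = 8;  s_79 = 7;  s_80 = 7
  s_81 = 8;  s_82 = 4;  s_83 = 2;  s_84 = 9;  s_85 = 2;  s_86 = 5
  s_87 = 10;  s_88 = 10;  s_89 = 0;  s_90 = 3;  s_91 = 5;  s_92 = 10
  s_93 = 2;  s_94 = 8;  s_95 = 10;  s_96 = 3;  s_97 = 5;  s_98 = 7
  s_99 = 5;  s_100 = 1;  s_101 = 1;  s_102 = 8;  s_103 = 0;  s_104 = 10
  s_105 = 3;  s_106 = 3;  s_107 = 9;  s_108 = 4;  s_109 = 6;  s_110 = 8
  s_111 = 1;  s_112 = 2;  s_113 = 5;  s_114 = 8;  s_115 = 1;  s_116 = 10
  s_117 = 8;  s_118 = 1;  s_119 = 3;  s_120 = 4;  s_121 = 3;  s_122 = 4
  s_123 = 1;  s_124 = 6;  s_125 = 0;  s_126 = 0;  s_127 = 7;  s_128 = 4
  s_129 = 9;  s_130 = 10;  s_131 = 3;  s_132 = 8;  s_133 = 4;  s_134 = 1
  s_135 = 10;  s_136 = 7;  s_137 = 2;  s_138 = 8;  s_139 = 1;  s_140 = 1
  s_141 = 6;  s_142 = 2;  s_143 = 9;  s_144 = 8;  s_145 = 10;  s_146 = 2
  s_147 = 6;  s_148 = 1;  s_149 = 2;  s_150 = 10;  s_151 = 3;  s_152 = 9
  s_153 = 3;  s_154 = 7;  s_155 = 2;  s_156 = 9;  s_157 = 0;  s_158 = 7
  s_159 = 9;  s_160 = 4;  s_161 = 7;  s_162 = 7;  s_163 = 7;  s_164 = 5
  s_165 = 7;  s_166 = 6;  s_167 = 0;  s_168 = 7;  s_169 = 0;  s_170 = 2
  s_171 = 8;  s_172 = 2;  s_173 = 0;  s_174 = 1;  s_175 = 5;  s_176 = 0
  s_177 = 6;  s_178 = 9;  s_179 = 10;  s_180 = 9;  s_181 = 2;  s_182 = 7
  s_183 = 8;  s_184 = 0;  s_185 = 6;  s_186 = 7;  s_187 = 1;  s_188 = 8
  s_189 = 7;  s_190 = 3;  s_191 = 1;  s_192 = 2;  s_193 = 1;  s_194 = 1
  s_195 = 10;  s_196 = 9;  s_197 = 0;  s_198 = 9;  s_199 = 7;  s_200 = 5
  s_201 = 2;  s_202 = 0;  s_203 = 3;  s_204 = 3;  s_205 = 1;  s_206 = 1
  s_207 = 2;  s_208 = 6;  s_209 = 7;  s_210 = 7;  s_211 = 2;  s_212 = 10
  s_213 = 10;  s_214 = 2;  s_215 = 1;  s_216 = 6;  s_217 = 5;  s_218 = 6
  s_219 = 4;  s_220 = 8;  s_221 = 8;  s_222 = 0;  s_223 = 9;  s_224 = 4
  s_225 = 8;  s_226 = 6;  s_227 = 2;  s_228 = 8;  s_229 = 9;  s_230 = 4
  s_231 = 10;  s_232 = 4;  s_233 = 3;  s_234 = 3;  s_235 = 2;  s_236 = 0
  s_237 = 8;  s_238 = 9;  s_239 = 9;  s_240 = 5;  s_241 = 1;  s_242 = 7
  s_243 = 2;  s_244 = 3;  s_245 = 6;  s_246 = 4;  s_247 = 2;  s_248 = 3
  s_249 = 8;  s_250 = 2;  s_251 = 3;  s_252 = 9;  s_253 = 1;  s_254 = 9
  s_255 = 1;  s_256 = 3;  s_257 = 7;  s_258 = 0;  s_259 = 0;  s_260 = 10
  s_261 = 1;  s_262 = 5;  s_263 = 8;  s_264 = 9;  s_265 = 2;  s_266 = 1
  s_267 = 3;  s_268 = 8;  s_269 = 10;  s_270 = 6;  s_271 = 2;  s_272 = 3
  s_273 = 3;  s_274 = 7;  s_275 = 6;  s_276 = 5;  s_277 = 2;  s_278 = 8
  s_279 = 6;  s_280 = 7;  s_281 = 3;  s_282 = 6;  s_283 = 8;  s_284 = 9
  s_285 = 5;  s_286 = 9;  s_287 = 10;  s_288 = 6;  s_289 = 5;  s_290 = 0
  s_291 = 10;  s_292 = 5;  s_293 = 1;  s_294 = 10;  s_295 = 10;  s_296 = 10
  s_297 = 4;  s_298 = 10;  s_299 = 7;  s_300 = 0;  s_301 = 10;  s_302 = 0
  s_303 = 6;  s_304 = 2;  s_305 = 6;  s_306 = 0;  s_307 = 3;  s_308 = 4
  s_309 = 0;  s_310 = 7;  s_311 = 5;  s_312 = 8;  s_313 = 5;  s_314 = 6
  s_315 = 10;  s_316 = 2;  s_317 = 0;  s_318 = 7;  s_319 = 10;  s_320 = 3
  s_321 = 2;  s_322 = 10;  s_323 = 9;  s_324 = 3;  s_325 = 6;  s_326 = 3
  s_327 = 3;  s_328 = 8;  s_329 = 5;  s_330 = 0;  s_331 = 5;  s_332 = 10
  s_333 = 4;  s_334 = 6;  s_335 = 0;  s_336 = 9;  s_337 = 9;  s_338 = 3
  s_339 = 3;  s_340 = 6;  s_341 = 7;  s_342 = 10;  s_343 = 10;  s_344 = 6
  s_345 = 8;  s_346 = 8;  s_347 = 6;  s_348 = 3;  s_349 = 7;  s_350 = 4
  s_351 = 7;  s_352 = 1;  s_353 = 2;  s_354 = 2;  s_355 = 0;  s_356 = 5
  s_357 = 1;  s_358 = 2;  s_359 = 7;  s_360 = 6;  s_361 = 2;  s_362 = 5
  s_363 = 1;  s_364 = 8;  s_365 = 1;  s_366 = 9
s_367 = 10·9 + 5·1 + 3·8 = 9
s_368 = 10·9 + 5·9 + 3·1 = 6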